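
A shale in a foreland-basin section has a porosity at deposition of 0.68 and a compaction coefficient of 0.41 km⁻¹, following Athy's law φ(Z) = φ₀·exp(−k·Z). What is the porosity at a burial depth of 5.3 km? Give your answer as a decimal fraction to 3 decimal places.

φ = φ₀·exp(−k·Z) = 0.68 × exp(−0.41 × 5.3) = 0.68 × exp(−2.173)
  = 0.68 × 0.1138 = 0.0774

0.077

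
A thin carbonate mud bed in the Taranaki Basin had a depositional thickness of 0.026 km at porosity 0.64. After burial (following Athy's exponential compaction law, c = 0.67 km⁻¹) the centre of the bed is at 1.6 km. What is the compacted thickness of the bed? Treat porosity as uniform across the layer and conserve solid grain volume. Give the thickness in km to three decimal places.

0.012 km

Porosity at 1.6 km: n = 0.64·exp(−0.67×1.6) = 0.2191
Solid-volume conservation: h(1−n) = h₀(1−n₀) ⇒ h = h₀·(1−n₀)/(1−n)
h = 0.026 × (1 − 0.64)/(1 − 0.2191) = 0.026 × 0.4610 = 0.0120 km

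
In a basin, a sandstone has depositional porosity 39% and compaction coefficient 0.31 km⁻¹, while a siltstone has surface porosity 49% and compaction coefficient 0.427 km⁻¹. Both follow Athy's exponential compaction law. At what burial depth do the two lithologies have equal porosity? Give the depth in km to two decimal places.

Set phi₀ₐ e^(−cₐd) = phi₀ᵦ e^(−cᵦd) ⇒ ln(phi₀ₐ/phi₀ᵦ) = (cₐ − cᵦ)·d
d = ln(0.39/0.49) / (0.31 − 0.427) = -0.2283 / -0.117 = 1.951 km

1.95 km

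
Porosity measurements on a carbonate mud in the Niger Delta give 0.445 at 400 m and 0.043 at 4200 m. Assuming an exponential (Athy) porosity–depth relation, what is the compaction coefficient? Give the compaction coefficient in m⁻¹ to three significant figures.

Working in km (1 km = 1000 m; β in km⁻¹ = β in m⁻¹ × 1000):
Athy: φ(Z) = φ₀ e^(−βZ) ⇒ φ₁/φ₂ = e^{β(Z₂−Z₁)} ⇒ β = ln(φ₁/φ₂)/(Z₂−Z₁)
β = ln(0.445/0.043) / (4.2 − 0.4) = ln(10.35) / 3.8 = 2.3369 / 3.8 = 0.615 km⁻¹

0.000615 m⁻¹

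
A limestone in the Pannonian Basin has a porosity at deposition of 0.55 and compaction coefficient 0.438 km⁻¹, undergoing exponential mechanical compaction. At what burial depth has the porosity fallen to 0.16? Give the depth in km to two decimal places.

2.82 km

Invert Athy's law: z = ln(phi₀/phi) / β
z = ln(0.55/0.16) / 0.438 = ln(3.438) / 0.438 = 1.2347 / 0.438 = 2.819 km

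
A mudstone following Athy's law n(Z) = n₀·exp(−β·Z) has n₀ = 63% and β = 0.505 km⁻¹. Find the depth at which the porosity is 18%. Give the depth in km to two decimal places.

Invert Athy's law: Z = ln(n₀/n) / β
Z = ln(0.63/0.18) / 0.505 = ln(3.5) / 0.505 = 1.2528 / 0.505 = 2.481 km

2.48 km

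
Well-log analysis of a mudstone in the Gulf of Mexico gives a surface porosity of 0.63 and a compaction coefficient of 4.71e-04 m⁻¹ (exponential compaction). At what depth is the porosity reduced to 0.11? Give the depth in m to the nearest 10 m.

Working in km (1 km = 1000 m; c in km⁻¹ = c in m⁻¹ × 1000):
Invert Athy's law: d = ln(n₀/n) / c
d = ln(0.63/0.11) / 0.471 = ln(5.727) / 0.471 = 1.7452 / 0.471 = 3.705 km

3710 m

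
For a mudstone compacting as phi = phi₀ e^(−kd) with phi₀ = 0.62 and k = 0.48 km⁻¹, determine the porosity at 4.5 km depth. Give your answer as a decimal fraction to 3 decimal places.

phi = phi₀·exp(−k·d) = 0.62 × exp(−0.48 × 4.5) = 0.62 × exp(−2.16)
  = 0.62 × 0.1153 = 0.0715

0.072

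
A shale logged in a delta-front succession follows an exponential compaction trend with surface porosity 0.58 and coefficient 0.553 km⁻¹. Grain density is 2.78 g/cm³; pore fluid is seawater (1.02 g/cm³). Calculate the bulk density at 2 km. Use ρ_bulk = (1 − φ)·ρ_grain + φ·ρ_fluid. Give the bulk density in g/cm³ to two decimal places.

Porosity at depth: n = 0.58·exp(−0.553×2) = 0.58×0.3309 = 0.1919
Bulk density: ρ_b = (1−n)ρ_g + n·ρ_f = 0.8081×2.78 + 0.1919×1.02
       = 2.246 + 0.196 = 2.442 g/cm³

2.44 g/cm³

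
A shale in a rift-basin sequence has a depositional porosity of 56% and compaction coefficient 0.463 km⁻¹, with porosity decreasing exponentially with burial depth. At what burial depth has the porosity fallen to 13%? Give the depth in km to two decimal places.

3.15 km

Invert Athy's law: z = ln(n₀/n) / k
z = ln(0.56/0.13) / 0.463 = ln(4.308) / 0.463 = 1.4604 / 0.463 = 3.154 km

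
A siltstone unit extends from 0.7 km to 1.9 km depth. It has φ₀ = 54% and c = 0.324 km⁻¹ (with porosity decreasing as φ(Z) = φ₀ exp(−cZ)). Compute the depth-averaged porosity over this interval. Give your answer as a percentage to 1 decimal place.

35.7%

⟨φ⟩ = (1/(Z₂−Z₁)) ∫ φ₀ e^(−cZ) dZ = φ₀·(e^(−c·Z₁) − e^(−c·Z₂)) / (c·(Z₂−Z₁))
e^(−0.324×0.7) = 0.7971; e^(−0.324×1.9) = 0.5403
⟨φ⟩ = 0.54 × (0.7971 − 0.5403) / (0.324 × 1.2) = 0.54 × 0.6604 = 0.3566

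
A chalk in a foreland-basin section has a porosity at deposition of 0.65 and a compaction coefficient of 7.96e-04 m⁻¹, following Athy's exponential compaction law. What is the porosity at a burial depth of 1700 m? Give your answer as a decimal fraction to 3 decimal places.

Working in km (1 km = 1000 m; k in km⁻¹ = k in m⁻¹ × 1000):
n = n₀·exp(−k·Z) = 0.65 × exp(−0.796 × 1.7) = 0.65 × exp(−1.353)
  = 0.65 × 0.2584 = 0.1680

0.168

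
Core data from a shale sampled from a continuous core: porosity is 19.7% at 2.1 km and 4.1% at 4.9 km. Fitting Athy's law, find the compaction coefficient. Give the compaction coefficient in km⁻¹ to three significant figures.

Athy: φ(Z) = φ₀ e^(−cZ) ⇒ φ₁/φ₂ = e^{c(Z₂−Z₁)} ⇒ c = ln(φ₁/φ₂)/(Z₂−Z₁)
c = ln(0.197/0.041) / (4.9 − 2.1) = ln(4.805) / 2.8 = 1.5696 / 2.8 = 0.5606 km⁻¹

0.561 km⁻¹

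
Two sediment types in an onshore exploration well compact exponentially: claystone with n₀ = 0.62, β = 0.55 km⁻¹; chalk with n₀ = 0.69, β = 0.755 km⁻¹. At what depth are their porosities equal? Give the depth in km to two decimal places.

Set n₀ₐ e^(−βₐz) = n₀ᵦ e^(−βᵦz) ⇒ ln(n₀ₐ/n₀ᵦ) = (βₐ − βᵦ)·z
z = ln(0.62/0.69) / (0.55 − 0.755) = -0.1070 / -0.205 = 0.522 km

0.52 km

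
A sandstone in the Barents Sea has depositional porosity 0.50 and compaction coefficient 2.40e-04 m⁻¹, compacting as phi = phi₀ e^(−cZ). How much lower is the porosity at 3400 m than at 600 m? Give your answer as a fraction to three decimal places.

Working in km (1 km = 1000 m; c in km⁻¹ = c in m⁻¹ × 1000):
phi(0.6) = 0.5·e^(−0.24×0.6) = 0.4329
phi(3.4) = 0.5·e^(−0.24×3.4) = 0.2211
Δphi = 0.4329 − 0.2211 = 0.2118

0.212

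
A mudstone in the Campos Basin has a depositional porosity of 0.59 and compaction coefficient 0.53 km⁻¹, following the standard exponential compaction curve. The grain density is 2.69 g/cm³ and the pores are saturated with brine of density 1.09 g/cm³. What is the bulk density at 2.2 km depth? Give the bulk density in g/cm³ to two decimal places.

Porosity at depth: phi = 0.59·exp(−0.53×2.2) = 0.59×0.3116 = 0.1839
Bulk density: ρ_b = (1−phi)ρ_g + phi·ρ_f = 0.8161×2.69 + 0.1839×1.09
       = 2.195 + 0.200 = 2.396 g/cm³

2.40 g/cm³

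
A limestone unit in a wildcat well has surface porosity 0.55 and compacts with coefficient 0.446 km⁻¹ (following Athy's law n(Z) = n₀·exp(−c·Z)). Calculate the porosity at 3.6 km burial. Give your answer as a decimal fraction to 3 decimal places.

0.110

n = n₀·exp(−c·Z) = 0.55 × exp(−0.446 × 3.6) = 0.55 × exp(−1.606)
  = 0.55 × 0.2008 = 0.1104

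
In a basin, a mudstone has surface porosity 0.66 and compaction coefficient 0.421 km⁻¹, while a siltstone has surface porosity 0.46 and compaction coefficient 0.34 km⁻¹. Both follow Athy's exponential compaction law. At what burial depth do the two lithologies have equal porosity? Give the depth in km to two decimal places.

4.46 km

Set n₀ₐ e^(−cₐz) = n₀ᵦ e^(−cᵦz) ⇒ ln(n₀ₐ/n₀ᵦ) = (cₐ − cᵦ)·z
z = ln(0.66/0.46) / (0.421 − 0.34) = 0.3610 / 0.081 = 4.457 km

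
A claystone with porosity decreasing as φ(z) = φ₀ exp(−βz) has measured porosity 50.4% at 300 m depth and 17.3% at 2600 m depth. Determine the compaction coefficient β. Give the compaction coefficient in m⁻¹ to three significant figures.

Working in km (1 km = 1000 m; β in km⁻¹ = β in m⁻¹ × 1000):
Athy: φ(z) = φ₀ e^(−βz) ⇒ φ₁/φ₂ = e^{β(z₂−z₁)} ⇒ β = ln(φ₁/φ₂)/(z₂−z₁)
β = ln(0.504/0.173) / (2.6 − 0.3) = ln(2.913) / 2.3 = 1.0693 / 2.3 = 0.4649 km⁻¹

0.000465 m⁻¹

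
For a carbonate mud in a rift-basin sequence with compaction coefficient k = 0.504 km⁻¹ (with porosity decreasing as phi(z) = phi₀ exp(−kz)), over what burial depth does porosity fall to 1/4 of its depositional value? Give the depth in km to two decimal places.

2.75 km

phi/phi₀ = 1/4 ⇒ exp(−k·z) = 1/4 ⇒ z = ln(4) / k
z = 1.3863 / 0.504 = 2.751 km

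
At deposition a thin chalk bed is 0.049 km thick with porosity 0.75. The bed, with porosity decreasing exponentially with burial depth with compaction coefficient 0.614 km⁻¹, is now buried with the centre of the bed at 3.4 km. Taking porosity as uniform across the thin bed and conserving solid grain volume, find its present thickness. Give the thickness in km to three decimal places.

0.014 km

Porosity at 3.4 km: φ = 0.75·exp(−0.614×3.4) = 0.0930
Solid-volume conservation: h(1−φ) = h₀(1−φ₀) ⇒ h = h₀·(1−φ₀)/(1−φ)
h = 0.049 × (1 − 0.75)/(1 − 0.0930) = 0.049 × 0.2756 = 0.0135 km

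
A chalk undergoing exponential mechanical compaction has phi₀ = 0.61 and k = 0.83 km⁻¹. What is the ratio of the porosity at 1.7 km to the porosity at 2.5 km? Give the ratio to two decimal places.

1.94

phi(z₁)/phi(z₂) = e^(−k·z₁)/e^(−k·z₂) = e^{k(z₂−z₁)}
= exp(0.83 × 0.8) = exp(0.664) = 1.9425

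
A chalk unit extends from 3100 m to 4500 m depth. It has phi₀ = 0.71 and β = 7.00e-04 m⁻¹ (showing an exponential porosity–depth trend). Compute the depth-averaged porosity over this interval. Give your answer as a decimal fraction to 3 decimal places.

Working in km (1 km = 1000 m; β in km⁻¹ = β in m⁻¹ × 1000):
⟨phi⟩ = (1/(d₂−d₁)) ∫ phi₀ e^(−βd) dd = phi₀·(e^(−β·d₁) − e^(−β·d₂)) / (β·(d₂−d₁))
e^(−0.7×3.1) = 0.1142; e^(−0.7×4.5) = 0.0429
⟨phi⟩ = 0.71 × (0.1142 − 0.0429) / (0.7 × 1.4) = 0.71 × 0.0728 = 0.0517

0.052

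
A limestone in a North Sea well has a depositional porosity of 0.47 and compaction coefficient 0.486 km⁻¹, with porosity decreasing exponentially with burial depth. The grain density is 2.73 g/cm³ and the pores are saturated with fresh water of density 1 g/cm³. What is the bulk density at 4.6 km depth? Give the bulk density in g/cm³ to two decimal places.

2.64 g/cm³

Porosity at depth: φ = 0.47·exp(−0.486×4.6) = 0.47×0.1069 = 0.0503
Bulk density: ρ_b = (1−φ)ρ_g + φ·ρ_f = 0.9497×2.73 + 0.0503×1
       = 2.593 + 0.050 = 2.643 g/cm³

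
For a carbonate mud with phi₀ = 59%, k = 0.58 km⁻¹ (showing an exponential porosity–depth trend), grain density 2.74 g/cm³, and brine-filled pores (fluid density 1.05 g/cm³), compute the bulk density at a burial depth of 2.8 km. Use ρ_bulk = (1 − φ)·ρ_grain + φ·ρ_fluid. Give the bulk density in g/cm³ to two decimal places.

Porosity at depth: phi = 0.59·exp(−0.58×2.8) = 0.59×0.1971 = 0.1163
Bulk density: ρ_b = (1−phi)ρ_g + phi·ρ_f = 0.8837×2.74 + 0.1163×1.05
       = 2.421 + 0.122 = 2.543 g/cm³

2.54 g/cm³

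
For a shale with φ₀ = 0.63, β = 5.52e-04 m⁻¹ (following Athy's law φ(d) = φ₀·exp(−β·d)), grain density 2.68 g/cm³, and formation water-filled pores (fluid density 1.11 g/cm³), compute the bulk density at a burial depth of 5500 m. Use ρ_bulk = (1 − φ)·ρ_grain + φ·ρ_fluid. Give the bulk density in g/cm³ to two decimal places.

Working in km (1 km = 1000 m; β in km⁻¹ = β in m⁻¹ × 1000):
Porosity at depth: φ = 0.63·exp(−0.552×5.5) = 0.63×0.0480 = 0.0303
Bulk density: ρ_b = (1−φ)ρ_g + φ·ρ_f = 0.9697×2.68 + 0.0303×1.11
       = 2.599 + 0.034 = 2.632 g/cm³

2.63 g/cm³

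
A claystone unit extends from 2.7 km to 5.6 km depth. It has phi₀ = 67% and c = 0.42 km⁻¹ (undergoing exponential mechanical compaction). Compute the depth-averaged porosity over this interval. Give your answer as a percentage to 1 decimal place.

12.5%

⟨phi⟩ = (1/(z₂−z₁)) ∫ phi₀ e^(−cz) dz = phi₀·(e^(−c·z₁) − e^(−c·z₂)) / (c·(z₂−z₁))
e^(−0.42×2.7) = 0.3217; e^(−0.42×5.6) = 0.0952
⟨phi⟩ = 0.67 × (0.3217 − 0.0952) / (0.42 × 2.9) = 0.67 × 0.1860 = 0.1246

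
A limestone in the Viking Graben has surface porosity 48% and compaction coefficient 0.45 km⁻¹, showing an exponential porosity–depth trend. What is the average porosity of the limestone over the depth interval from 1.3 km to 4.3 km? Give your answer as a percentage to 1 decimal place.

⟨phi⟩ = (1/(z₂−z₁)) ∫ phi₀ e^(−cz) dz = phi₀·(e^(−c·z₁) − e^(−c·z₂)) / (c·(z₂−z₁))
e^(−0.45×1.3) = 0.5571; e^(−0.45×4.3) = 0.1444
⟨phi⟩ = 0.48 × (0.5571 − 0.1444) / (0.45 × 3) = 0.48 × 0.3057 = 0.1467

14.7%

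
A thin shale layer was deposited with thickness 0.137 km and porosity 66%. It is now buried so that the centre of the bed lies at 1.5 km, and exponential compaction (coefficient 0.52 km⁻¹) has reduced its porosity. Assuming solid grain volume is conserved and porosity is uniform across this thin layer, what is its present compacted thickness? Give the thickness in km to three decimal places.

Porosity at 1.5 km: n = 0.66·exp(−0.52×1.5) = 0.3025
Solid-volume conservation: h(1−n) = h₀(1−n₀) ⇒ h = h₀·(1−n₀)/(1−n)
h = 0.137 × (1 − 0.66)/(1 − 0.3025) = 0.137 × 0.4875 = 0.0668 km

0.067 km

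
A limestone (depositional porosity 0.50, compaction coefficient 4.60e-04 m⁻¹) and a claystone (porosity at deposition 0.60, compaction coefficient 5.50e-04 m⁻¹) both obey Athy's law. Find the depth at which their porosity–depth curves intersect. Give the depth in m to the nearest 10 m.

Working in km (1 km = 1000 m; k in km⁻¹ = k in m⁻¹ × 1000):
Set n₀ₐ e^(−kₐz) = n₀ᵦ e^(−kᵦz) ⇒ ln(n₀ₐ/n₀ᵦ) = (kₐ − kᵦ)·z
z = ln(0.5/0.6) / (0.46 − 0.55) = -0.1823 / -0.09 = 2.026 km

2030 m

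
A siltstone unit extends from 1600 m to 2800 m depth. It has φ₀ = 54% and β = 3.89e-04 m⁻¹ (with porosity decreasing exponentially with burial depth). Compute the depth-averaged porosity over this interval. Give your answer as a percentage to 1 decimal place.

23.2%

Working in km (1 km = 1000 m; β in km⁻¹ = β in m⁻¹ × 1000):
⟨φ⟩ = (1/(z₂−z₁)) ∫ φ₀ e^(−βz) dz = φ₀·(e^(−β·z₁) − e^(−β·z₂)) / (β·(z₂−z₁))
e^(−0.389×1.6) = 0.5367; e^(−0.389×2.8) = 0.3365
⟨φ⟩ = 0.54 × (0.5367 − 0.3365) / (0.389 × 1.2) = 0.54 × 0.4288 = 0.2316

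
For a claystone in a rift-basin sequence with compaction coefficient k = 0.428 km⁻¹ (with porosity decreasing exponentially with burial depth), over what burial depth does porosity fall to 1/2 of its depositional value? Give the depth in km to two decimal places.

n/n₀ = 1/2 ⇒ exp(−k·Z) = 1/2 ⇒ Z = ln(2) / k
Z = 0.6931 / 0.428 = 1.620 km

1.62 km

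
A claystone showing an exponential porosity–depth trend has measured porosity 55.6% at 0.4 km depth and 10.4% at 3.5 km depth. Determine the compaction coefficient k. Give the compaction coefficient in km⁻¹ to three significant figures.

Athy: φ(d) = φ₀ e^(−kd) ⇒ φ₁/φ₂ = e^{k(d₂−d₁)} ⇒ k = ln(φ₁/φ₂)/(d₂−d₁)
k = ln(0.556/0.104) / (3.5 − 0.4) = ln(5.346) / 3.1 = 1.6764 / 3.1 = 0.5408 km⁻¹

0.541 km⁻¹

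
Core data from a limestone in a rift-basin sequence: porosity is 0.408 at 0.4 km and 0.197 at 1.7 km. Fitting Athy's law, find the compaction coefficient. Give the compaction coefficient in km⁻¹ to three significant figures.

0.560 km⁻¹

Athy: phi(d) = phi₀ e^(−kd) ⇒ phi₁/phi₂ = e^{k(d₂−d₁)} ⇒ k = ln(phi₁/phi₂)/(d₂−d₁)
k = ln(0.408/0.197) / (1.7 − 0.4) = ln(2.071) / 1.3 = 0.7281 / 1.3 = 0.56 km⁻¹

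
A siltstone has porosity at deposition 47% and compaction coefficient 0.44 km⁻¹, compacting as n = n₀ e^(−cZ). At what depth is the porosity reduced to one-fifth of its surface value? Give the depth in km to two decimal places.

n/n₀ = 1/5 ⇒ exp(−c·Z) = 1/5 ⇒ Z = ln(5) / c
Z = 1.6094 / 0.44 = 3.658 km

3.66 km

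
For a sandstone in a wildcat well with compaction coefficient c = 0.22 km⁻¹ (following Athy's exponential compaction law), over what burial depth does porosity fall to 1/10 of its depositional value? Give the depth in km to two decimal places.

10.47 km

φ/φ₀ = 1/10 ⇒ exp(−c·d) = 1/10 ⇒ d = ln(10) / c
d = 2.3026 / 0.22 = 10.466 km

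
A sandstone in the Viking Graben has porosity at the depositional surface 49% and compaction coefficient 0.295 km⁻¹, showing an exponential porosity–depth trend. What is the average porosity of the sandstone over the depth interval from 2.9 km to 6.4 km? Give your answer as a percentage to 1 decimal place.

⟨φ⟩ = (1/(z₂−z₁)) ∫ φ₀ e^(−βz) dz = φ₀·(e^(−β·z₁) − e^(−β·z₂)) / (β·(z₂−z₁))
e^(−0.295×2.9) = 0.4251; e^(−0.295×6.4) = 0.1514
⟨φ⟩ = 0.49 × (0.4251 − 0.1514) / (0.295 × 3.5) = 0.49 × 0.2651 = 0.1299

13.0%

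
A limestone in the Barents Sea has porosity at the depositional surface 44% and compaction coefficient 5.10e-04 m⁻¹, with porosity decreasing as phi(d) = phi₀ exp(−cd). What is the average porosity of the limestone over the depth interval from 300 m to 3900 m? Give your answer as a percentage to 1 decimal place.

Working in km (1 km = 1000 m; c in km⁻¹ = c in m⁻¹ × 1000):
⟨phi⟩ = (1/(d₂−d₁)) ∫ phi₀ e^(−cd) dd = phi₀·(e^(−c·d₁) − e^(−c·d₂)) / (c·(d₂−d₁))
e^(−0.51×0.3) = 0.8581; e^(−0.51×3.9) = 0.1368
⟨phi⟩ = 0.44 × (0.8581 − 0.1368) / (0.51 × 3.6) = 0.44 × 0.3929 = 0.1729

17.3%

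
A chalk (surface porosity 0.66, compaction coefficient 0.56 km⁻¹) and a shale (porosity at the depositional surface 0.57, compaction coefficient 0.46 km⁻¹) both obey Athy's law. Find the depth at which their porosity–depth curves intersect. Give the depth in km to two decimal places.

Set n₀ₐ e^(−cₐZ) = n₀ᵦ e^(−cᵦZ) ⇒ ln(n₀ₐ/n₀ᵦ) = (cₐ − cᵦ)·Z
Z = ln(0.66/0.57) / (0.56 − 0.46) = 0.1466 / 0.1 = 1.466 km

1.47 km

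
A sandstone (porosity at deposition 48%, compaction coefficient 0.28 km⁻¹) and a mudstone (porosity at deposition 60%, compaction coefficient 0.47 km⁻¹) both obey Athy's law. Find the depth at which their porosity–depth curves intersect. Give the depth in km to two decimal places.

1.17 km

Set φ₀ₐ e^(−cₐz) = φ₀ᵦ e^(−cᵦz) ⇒ ln(φ₀ₐ/φ₀ᵦ) = (cₐ − cᵦ)·z
z = ln(0.48/0.6) / (0.28 − 0.47) = -0.2231 / -0.19 = 1.174 km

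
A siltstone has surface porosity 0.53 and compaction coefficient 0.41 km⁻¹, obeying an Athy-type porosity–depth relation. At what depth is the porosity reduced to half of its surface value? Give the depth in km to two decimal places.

1.69 km

phi/phi₀ = 1/2 ⇒ exp(−c·z) = 1/2 ⇒ z = ln(2) / c
z = 0.6931 / 0.41 = 1.691 km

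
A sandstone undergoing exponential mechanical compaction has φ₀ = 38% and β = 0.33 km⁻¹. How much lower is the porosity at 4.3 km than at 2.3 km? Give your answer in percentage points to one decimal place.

8.6 percentage points

φ(2.3) = 0.38·e^(−0.33×2.3) = 0.1779
φ(4.3) = 0.38·e^(−0.33×4.3) = 0.0919
Δφ = 0.1779 − 0.0919 = 0.0859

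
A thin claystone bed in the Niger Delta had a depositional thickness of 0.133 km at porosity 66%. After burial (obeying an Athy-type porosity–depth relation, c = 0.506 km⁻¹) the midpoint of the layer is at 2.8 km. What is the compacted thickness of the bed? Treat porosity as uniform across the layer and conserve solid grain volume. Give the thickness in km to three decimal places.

0.054 km

Porosity at 2.8 km: phi = 0.66·exp(−0.506×2.8) = 0.1600
Solid-volume conservation: h(1−phi) = h₀(1−phi₀) ⇒ h = h₀·(1−phi₀)/(1−phi)
h = 0.133 × (1 − 0.66)/(1 − 0.1600) = 0.133 × 0.4048 = 0.0538 km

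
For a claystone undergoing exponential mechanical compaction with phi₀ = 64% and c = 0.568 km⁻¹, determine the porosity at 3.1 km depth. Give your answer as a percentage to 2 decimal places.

11.00%

phi = phi₀·exp(−c·d) = 0.64 × exp(−0.568 × 3.1) = 0.64 × exp(−1.761)
  = 0.64 × 0.1719 = 0.1100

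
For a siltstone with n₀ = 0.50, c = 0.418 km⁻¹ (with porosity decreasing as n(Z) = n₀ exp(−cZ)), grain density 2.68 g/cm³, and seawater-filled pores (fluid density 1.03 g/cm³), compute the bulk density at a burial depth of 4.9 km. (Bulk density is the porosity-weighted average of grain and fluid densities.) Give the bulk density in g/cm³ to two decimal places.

2.57 g/cm³

Porosity at depth: n = 0.5·exp(−0.418×4.9) = 0.5×0.1290 = 0.0645
Bulk density: ρ_b = (1−n)ρ_g + n·ρ_f = 0.9355×2.68 + 0.0645×1.03
       = 2.507 + 0.066 = 2.574 g/cm³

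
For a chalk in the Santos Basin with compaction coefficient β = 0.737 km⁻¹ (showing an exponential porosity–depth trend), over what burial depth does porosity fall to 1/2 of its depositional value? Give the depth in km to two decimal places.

n/n₀ = 1/2 ⇒ exp(−β·d) = 1/2 ⇒ d = ln(2) / β
d = 0.6931 / 0.737 = 0.940 km

0.94 km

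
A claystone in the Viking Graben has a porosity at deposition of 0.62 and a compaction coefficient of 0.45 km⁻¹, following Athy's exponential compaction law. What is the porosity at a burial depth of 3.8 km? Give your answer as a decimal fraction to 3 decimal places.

phi = phi₀·exp(−β·z) = 0.62 × exp(−0.45 × 3.8) = 0.62 × exp(−1.71)
  = 0.62 × 0.1809 = 0.1121

0.112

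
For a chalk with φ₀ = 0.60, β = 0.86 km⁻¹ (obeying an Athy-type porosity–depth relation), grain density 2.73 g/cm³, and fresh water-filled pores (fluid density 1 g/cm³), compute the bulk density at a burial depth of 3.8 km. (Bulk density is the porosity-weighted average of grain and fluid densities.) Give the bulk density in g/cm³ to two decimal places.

2.69 g/cm³

Porosity at depth: φ = 0.6·exp(−0.86×3.8) = 0.6×0.0381 = 0.0228
Bulk density: ρ_b = (1−φ)ρ_g + φ·ρ_f = 0.9772×2.73 + 0.0228×1
       = 2.668 + 0.023 = 2.690 g/cm³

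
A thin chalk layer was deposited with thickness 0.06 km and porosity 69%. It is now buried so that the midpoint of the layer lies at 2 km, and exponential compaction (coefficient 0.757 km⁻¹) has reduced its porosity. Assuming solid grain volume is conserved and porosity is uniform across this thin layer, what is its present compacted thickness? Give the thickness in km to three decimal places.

Porosity at 2 km: φ = 0.69·exp(−0.757×2) = 0.1518
Solid-volume conservation: h(1−φ) = h₀(1−φ₀) ⇒ h = h₀·(1−φ₀)/(1−φ)
h = 0.06 × (1 − 0.69)/(1 − 0.1518) = 0.06 × 0.3655 = 0.0219 km

0.022 km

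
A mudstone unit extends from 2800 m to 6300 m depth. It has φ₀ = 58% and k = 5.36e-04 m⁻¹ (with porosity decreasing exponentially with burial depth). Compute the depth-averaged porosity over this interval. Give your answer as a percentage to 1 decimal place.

5.8%

Working in km (1 km = 1000 m; k in km⁻¹ = k in m⁻¹ × 1000):
⟨φ⟩ = (1/(d₂−d₁)) ∫ φ₀ e^(−kd) dd = φ₀·(e^(−k·d₁) − e^(−k·d₂)) / (k·(d₂−d₁))
e^(−0.536×2.8) = 0.2230; e^(−0.536×6.3) = 0.0342
⟨φ⟩ = 0.58 × (0.2230 − 0.0342) / (0.536 × 3.5) = 0.58 × 0.1006 = 0.0584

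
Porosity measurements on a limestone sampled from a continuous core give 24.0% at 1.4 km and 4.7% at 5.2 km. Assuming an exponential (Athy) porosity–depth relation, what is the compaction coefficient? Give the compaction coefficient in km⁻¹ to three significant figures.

0.429 km⁻¹

Athy: φ(d) = φ₀ e^(−kd) ⇒ φ₁/φ₂ = e^{k(d₂−d₁)} ⇒ k = ln(φ₁/φ₂)/(d₂−d₁)
k = ln(0.24/0.047) / (5.2 − 1.4) = ln(5.106) / 3.8 = 1.6305 / 3.8 = 0.4291 km⁻¹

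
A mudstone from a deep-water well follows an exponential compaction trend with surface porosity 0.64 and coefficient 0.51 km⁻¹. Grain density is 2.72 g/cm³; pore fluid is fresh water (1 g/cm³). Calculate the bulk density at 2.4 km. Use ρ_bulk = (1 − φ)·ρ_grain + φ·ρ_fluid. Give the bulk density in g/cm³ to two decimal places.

Porosity at depth: φ = 0.64·exp(−0.51×2.4) = 0.64×0.2941 = 0.1882
Bulk density: ρ_b = (1−φ)ρ_g + φ·ρ_f = 0.8118×2.72 + 0.1882×1
       = 2.208 + 0.188 = 2.396 g/cm³

2.40 g/cm³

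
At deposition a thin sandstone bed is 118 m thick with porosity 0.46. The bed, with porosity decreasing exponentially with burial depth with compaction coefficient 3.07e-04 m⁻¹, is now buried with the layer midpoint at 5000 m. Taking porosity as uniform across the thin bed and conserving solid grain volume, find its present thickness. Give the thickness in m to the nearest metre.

71 m

Working in km (1 km = 1000 m; c in km⁻¹ = c in m⁻¹ × 1000):
Porosity at 5 km: φ = 0.46·exp(−0.307×5) = 0.0991
Solid-volume conservation: h(1−φ) = h₀(1−φ₀) ⇒ h = h₀·(1−φ₀)/(1−φ)
h = 0.118 × (1 − 0.46)/(1 − 0.0991) = 0.118 × 0.5994 = 0.0707 km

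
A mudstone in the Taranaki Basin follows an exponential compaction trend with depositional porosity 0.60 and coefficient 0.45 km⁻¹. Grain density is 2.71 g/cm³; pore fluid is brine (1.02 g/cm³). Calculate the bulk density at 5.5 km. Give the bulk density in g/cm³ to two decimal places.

Porosity at depth: φ = 0.6·exp(−0.45×5.5) = 0.6×0.0842 = 0.0505
Bulk density: ρ_b = (1−φ)ρ_g + φ·ρ_f = 0.9495×2.71 + 0.0505×1.02
       = 2.573 + 0.052 = 2.625 g/cm³

2.62 g/cm³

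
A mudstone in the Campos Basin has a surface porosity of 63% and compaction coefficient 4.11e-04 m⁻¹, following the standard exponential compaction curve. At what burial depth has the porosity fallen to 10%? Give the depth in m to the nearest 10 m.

Working in km (1 km = 1000 m; β in km⁻¹ = β in m⁻¹ × 1000):
Invert Athy's law: z = ln(φ₀/φ) / β
z = ln(0.63/0.1) / 0.411 = ln(6.3) / 0.411 = 1.8405 / 0.411 = 4.478 km

4480 m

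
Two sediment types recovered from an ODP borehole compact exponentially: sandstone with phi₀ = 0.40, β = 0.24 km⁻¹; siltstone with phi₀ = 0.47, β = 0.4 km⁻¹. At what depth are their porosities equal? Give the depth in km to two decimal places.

1.01 km

Set phi₀ₐ e^(−βₐz) = phi₀ᵦ e^(−βᵦz) ⇒ ln(phi₀ₐ/phi₀ᵦ) = (βₐ − βᵦ)·z
z = ln(0.4/0.47) / (0.24 − 0.4) = -0.1613 / -0.16 = 1.008 km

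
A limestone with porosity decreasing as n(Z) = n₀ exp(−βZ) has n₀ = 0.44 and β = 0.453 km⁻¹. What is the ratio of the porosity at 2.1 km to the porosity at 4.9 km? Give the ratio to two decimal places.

3.56

n(Z₁)/n(Z₂) = e^(−β·Z₁)/e^(−β·Z₂) = e^{β(Z₂−Z₁)}
= exp(0.453 × 2.8) = exp(1.268) = 3.5552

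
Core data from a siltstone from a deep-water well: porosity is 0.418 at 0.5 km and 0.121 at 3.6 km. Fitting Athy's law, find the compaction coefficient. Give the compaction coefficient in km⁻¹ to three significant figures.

Athy: φ(Z) = φ₀ e^(−βZ) ⇒ φ₁/φ₂ = e^{β(Z₂−Z₁)} ⇒ β = ln(φ₁/φ₂)/(Z₂−Z₁)
β = ln(0.418/0.121) / (3.6 − 0.5) = ln(3.455) / 3.1 = 1.2397 / 3.1 = 0.3999 km⁻¹

0.400 km⁻¹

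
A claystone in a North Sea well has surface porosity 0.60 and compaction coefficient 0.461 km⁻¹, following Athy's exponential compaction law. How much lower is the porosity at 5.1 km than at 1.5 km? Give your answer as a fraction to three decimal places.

phi(1.5) = 0.6·e^(−0.461×1.5) = 0.3005
phi(5.1) = 0.6·e^(−0.461×5.1) = 0.0572
Δphi = 0.3005 − 0.0572 = 0.2433

0.243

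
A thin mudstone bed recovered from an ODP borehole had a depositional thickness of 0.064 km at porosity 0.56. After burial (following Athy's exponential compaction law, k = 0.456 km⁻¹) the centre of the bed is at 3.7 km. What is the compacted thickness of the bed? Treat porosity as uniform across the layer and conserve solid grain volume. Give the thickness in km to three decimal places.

0.031 km

Porosity at 3.7 km: n = 0.56·exp(−0.456×3.7) = 0.1036
Solid-volume conservation: h(1−n) = h₀(1−n₀) ⇒ h = h₀·(1−n₀)/(1−n)
h = 0.064 × (1 − 0.56)/(1 − 0.1036) = 0.064 × 0.4909 = 0.0314 km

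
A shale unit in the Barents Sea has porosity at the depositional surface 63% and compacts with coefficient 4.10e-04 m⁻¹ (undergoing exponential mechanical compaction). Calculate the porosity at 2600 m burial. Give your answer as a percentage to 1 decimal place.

21.7%

Working in km (1 km = 1000 m; β in km⁻¹ = β in m⁻¹ × 1000):
phi = phi₀·exp(−β·d) = 0.63 × exp(−0.41 × 2.6) = 0.63 × exp(−1.066)
  = 0.63 × 0.3444 = 0.2170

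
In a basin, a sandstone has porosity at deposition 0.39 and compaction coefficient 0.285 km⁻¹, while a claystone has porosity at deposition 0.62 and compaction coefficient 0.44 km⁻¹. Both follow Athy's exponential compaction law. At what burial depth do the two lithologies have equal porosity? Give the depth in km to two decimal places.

2.99 km

Set φ₀ₐ e^(−cₐz) = φ₀ᵦ e^(−cᵦz) ⇒ ln(φ₀ₐ/φ₀ᵦ) = (cₐ − cᵦ)·z
z = ln(0.39/0.62) / (0.285 − 0.44) = -0.4636 / -0.155 = 2.991 km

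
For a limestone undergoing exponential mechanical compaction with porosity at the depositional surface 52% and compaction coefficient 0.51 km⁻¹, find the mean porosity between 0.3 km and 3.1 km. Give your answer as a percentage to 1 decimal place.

23.8%

⟨n⟩ = (1/(d₂−d₁)) ∫ n₀ e^(−βd) dd = n₀·(e^(−β·d₁) − e^(−β·d₂)) / (β·(d₂−d₁))
e^(−0.51×0.3) = 0.8581; e^(−0.51×3.1) = 0.2058
⟨n⟩ = 0.52 × (0.8581 − 0.2058) / (0.51 × 2.8) = 0.52 × 0.4568 = 0.2376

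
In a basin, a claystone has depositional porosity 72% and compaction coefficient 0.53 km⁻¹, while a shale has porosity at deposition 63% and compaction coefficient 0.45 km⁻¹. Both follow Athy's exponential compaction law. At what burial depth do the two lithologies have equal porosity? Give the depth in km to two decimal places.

Set n₀ₐ e^(−cₐZ) = n₀ᵦ e^(−cᵦZ) ⇒ ln(n₀ₐ/n₀ᵦ) = (cₐ − cᵦ)·Z
Z = ln(0.72/0.63) / (0.53 − 0.45) = 0.1335 / 0.08 = 1.669 km

1.67 km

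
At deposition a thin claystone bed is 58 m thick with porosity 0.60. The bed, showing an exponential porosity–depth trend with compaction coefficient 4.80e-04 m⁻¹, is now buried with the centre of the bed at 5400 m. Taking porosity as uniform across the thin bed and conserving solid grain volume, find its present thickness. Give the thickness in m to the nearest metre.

24 m

Working in km (1 km = 1000 m; β in km⁻¹ = β in m⁻¹ × 1000):
Porosity at 5.4 km: n = 0.6·exp(−0.48×5.4) = 0.0449
Solid-volume conservation: h(1−n) = h₀(1−n₀) ⇒ h = h₀·(1−n₀)/(1−n)
h = 0.058 × (1 − 0.6)/(1 − 0.0449) = 0.058 × 0.4188 = 0.0243 km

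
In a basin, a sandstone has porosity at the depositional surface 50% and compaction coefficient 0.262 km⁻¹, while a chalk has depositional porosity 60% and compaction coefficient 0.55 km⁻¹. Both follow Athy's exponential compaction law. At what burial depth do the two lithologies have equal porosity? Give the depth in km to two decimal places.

Set phi₀ₐ e^(−kₐd) = phi₀ᵦ e^(−kᵦd) ⇒ ln(phi₀ₐ/phi₀ᵦ) = (kₐ − kᵦ)·d
d = ln(0.5/0.6) / (0.262 − 0.55) = -0.1823 / -0.288 = 0.633 km

0.63 km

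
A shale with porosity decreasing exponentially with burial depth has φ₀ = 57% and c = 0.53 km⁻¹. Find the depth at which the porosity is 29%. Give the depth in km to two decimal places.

1.28 km

Invert Athy's law: d = ln(φ₀/φ) / c
d = ln(0.57/0.29) / 0.53 = ln(1.966) / 0.53 = 0.6758 / 0.53 = 1.275 km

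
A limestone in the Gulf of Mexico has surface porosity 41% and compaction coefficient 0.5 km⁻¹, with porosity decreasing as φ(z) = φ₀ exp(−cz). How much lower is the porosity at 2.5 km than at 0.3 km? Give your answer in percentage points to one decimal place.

φ(0.3) = 0.41·e^(−0.5×0.3) = 0.3529
φ(2.5) = 0.41·e^(−0.5×2.5) = 0.1175
Δφ = 0.3529 − 0.1175 = 0.2354

23.5 percentage points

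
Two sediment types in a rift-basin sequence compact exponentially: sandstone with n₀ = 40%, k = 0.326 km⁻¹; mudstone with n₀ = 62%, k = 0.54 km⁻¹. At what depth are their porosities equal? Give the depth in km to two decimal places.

2.05 km

Set n₀ₐ e^(−kₐZ) = n₀ᵦ e^(−kᵦZ) ⇒ ln(n₀ₐ/n₀ᵦ) = (kₐ − kᵦ)·Z
Z = ln(0.4/0.62) / (0.326 − 0.54) = -0.4383 / -0.214 = 2.048 km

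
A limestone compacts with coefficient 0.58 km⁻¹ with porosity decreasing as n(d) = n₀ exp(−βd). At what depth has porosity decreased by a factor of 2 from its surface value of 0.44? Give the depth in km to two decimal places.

n/n₀ = 1/2 ⇒ exp(−β·d) = 1/2 ⇒ d = ln(2) / β
d = 0.6931 / 0.58 = 1.195 km

1.20 km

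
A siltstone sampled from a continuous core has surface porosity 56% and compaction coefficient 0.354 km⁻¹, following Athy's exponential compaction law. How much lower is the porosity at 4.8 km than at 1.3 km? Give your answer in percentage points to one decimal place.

25.1 percentage points

phi(1.3) = 0.56·e^(−0.354×1.3) = 0.3534
phi(4.8) = 0.56·e^(−0.354×4.8) = 0.1024
Δphi = 0.3534 − 0.1024 = 0.2511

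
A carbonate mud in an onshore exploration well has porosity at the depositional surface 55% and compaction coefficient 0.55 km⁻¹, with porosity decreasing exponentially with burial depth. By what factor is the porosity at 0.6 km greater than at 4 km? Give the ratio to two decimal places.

6.49

phi(d₁)/phi(d₂) = e^(−c·d₁)/e^(−c·d₂) = e^{c(d₂−d₁)}
= exp(0.55 × 3.4) = exp(1.87) = 6.4883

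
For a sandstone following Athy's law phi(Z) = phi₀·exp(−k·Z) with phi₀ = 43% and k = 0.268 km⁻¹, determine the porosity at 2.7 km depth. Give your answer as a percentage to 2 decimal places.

20.86%

phi = phi₀·exp(−k·Z) = 0.43 × exp(−0.268 × 2.7) = 0.43 × exp(−0.7236)
  = 0.43 × 0.4850 = 0.2086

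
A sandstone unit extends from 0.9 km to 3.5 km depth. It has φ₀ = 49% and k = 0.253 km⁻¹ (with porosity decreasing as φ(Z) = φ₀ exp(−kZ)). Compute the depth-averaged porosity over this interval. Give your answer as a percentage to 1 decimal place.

⟨φ⟩ = (1/(Z₂−Z₁)) ∫ φ₀ e^(−kZ) dZ = φ₀·(e^(−k·Z₁) − e^(−k·Z₂)) / (k·(Z₂−Z₁))
e^(−0.253×0.9) = 0.7964; e^(−0.253×3.5) = 0.4125
⟨φ⟩ = 0.49 × (0.7964 − 0.4125) / (0.253 × 2.6) = 0.49 × 0.5835 = 0.2859

28.6%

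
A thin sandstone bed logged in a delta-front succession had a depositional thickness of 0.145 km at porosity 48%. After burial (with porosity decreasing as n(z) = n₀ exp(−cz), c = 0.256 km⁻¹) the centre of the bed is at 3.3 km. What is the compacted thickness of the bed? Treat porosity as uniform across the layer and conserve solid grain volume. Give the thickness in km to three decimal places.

0.095 km

Porosity at 3.3 km: n = 0.48·exp(−0.256×3.3) = 0.2062
Solid-volume conservation: h(1−n) = h₀(1−n₀) ⇒ h = h₀·(1−n₀)/(1−n)
h = 0.145 × (1 − 0.48)/(1 − 0.2062) = 0.145 × 0.6551 = 0.0950 km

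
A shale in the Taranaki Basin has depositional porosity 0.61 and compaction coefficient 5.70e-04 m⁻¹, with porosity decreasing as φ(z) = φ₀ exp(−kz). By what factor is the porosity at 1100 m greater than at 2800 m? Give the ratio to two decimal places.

Working in km (1 km = 1000 m; k in km⁻¹ = k in m⁻¹ × 1000):
φ(z₁)/φ(z₂) = e^(−k·z₁)/e^(−k·z₂) = e^{k(z₂−z₁)}
= exp(0.57 × 1.7) = exp(0.969) = 2.6353

2.64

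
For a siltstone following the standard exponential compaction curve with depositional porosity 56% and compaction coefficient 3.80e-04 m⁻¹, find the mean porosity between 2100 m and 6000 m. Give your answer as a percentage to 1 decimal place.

Working in km (1 km = 1000 m; β in km⁻¹ = β in m⁻¹ × 1000):
⟨φ⟩ = (1/(d₂−d₁)) ∫ φ₀ e^(−βd) dd = φ₀·(e^(−β·d₁) − e^(−β·d₂)) / (β·(d₂−d₁))
e^(−0.38×2.1) = 0.4502; e^(−0.38×6) = 0.1023
⟨φ⟩ = 0.56 × (0.4502 − 0.1023) / (0.38 × 3.9) = 0.56 × 0.2348 = 0.1315

13.1%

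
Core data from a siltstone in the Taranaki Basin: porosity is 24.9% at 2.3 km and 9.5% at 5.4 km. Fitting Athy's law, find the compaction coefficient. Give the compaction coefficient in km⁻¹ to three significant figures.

0.311 km⁻¹

Athy: phi(Z) = phi₀ e^(−kZ) ⇒ phi₁/phi₂ = e^{k(Z₂−Z₁)} ⇒ k = ln(phi₁/phi₂)/(Z₂−Z₁)
k = ln(0.249/0.095) / (5.4 − 2.3) = ln(2.621) / 3.1 = 0.9636 / 3.1 = 0.3108 km⁻¹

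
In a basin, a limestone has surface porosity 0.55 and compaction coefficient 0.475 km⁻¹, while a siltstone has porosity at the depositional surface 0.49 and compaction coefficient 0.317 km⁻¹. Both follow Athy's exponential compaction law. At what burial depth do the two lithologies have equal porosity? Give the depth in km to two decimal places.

0.73 km

Set phi₀ₐ e^(−kₐz) = phi₀ᵦ e^(−kᵦz) ⇒ ln(phi₀ₐ/phi₀ᵦ) = (kₐ − kᵦ)·z
z = ln(0.55/0.49) / (0.475 − 0.317) = 0.1155 / 0.158 = 0.731 km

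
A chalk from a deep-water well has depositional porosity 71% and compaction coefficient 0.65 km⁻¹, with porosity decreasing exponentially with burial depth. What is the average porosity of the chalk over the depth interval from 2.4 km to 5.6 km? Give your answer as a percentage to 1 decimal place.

6.3%

⟨φ⟩ = (1/(z₂−z₁)) ∫ φ₀ e^(−βz) dz = φ₀·(e^(−β·z₁) − e^(−β·z₂)) / (β·(z₂−z₁))
e^(−0.65×2.4) = 0.2101; e^(−0.65×5.6) = 0.0263
⟨φ⟩ = 0.71 × (0.2101 − 0.0263) / (0.65 × 3.2) = 0.71 × 0.0884 = 0.0628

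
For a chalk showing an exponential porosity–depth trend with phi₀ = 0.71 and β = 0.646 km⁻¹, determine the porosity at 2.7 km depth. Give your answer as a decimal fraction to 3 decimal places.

phi = phi₀·exp(−β·Z) = 0.71 × exp(−0.646 × 2.7) = 0.71 × exp(−1.744)
  = 0.71 × 0.1748 = 0.1241

0.124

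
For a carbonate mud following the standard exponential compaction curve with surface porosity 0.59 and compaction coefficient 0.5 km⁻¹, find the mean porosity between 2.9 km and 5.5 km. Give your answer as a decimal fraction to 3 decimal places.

0.077

⟨phi⟩ = (1/(z₂−z₁)) ∫ phi₀ e^(−cz) dz = phi₀·(e^(−c·z₁) − e^(−c·z₂)) / (c·(z₂−z₁))
e^(−0.5×2.9) = 0.2346; e^(−0.5×5.5) = 0.0639
⟨phi⟩ = 0.59 × (0.2346 − 0.0639) / (0.5 × 2.6) = 0.59 × 0.1313 = 0.0774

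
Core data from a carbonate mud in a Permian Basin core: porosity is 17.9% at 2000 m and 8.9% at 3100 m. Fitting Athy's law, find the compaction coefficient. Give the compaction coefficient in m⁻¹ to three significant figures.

Working in km (1 km = 1000 m; c in km⁻¹ = c in m⁻¹ × 1000):
Athy: n(z) = n₀ e^(−cz) ⇒ n₁/n₂ = e^{c(z₂−z₁)} ⇒ c = ln(n₁/n₂)/(z₂−z₁)
c = ln(0.179/0.089) / (3.1 − 2) = ln(2.011) / 1.1 = 0.6987 / 1.1 = 0.6352 km⁻¹

0.000635 m⁻¹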